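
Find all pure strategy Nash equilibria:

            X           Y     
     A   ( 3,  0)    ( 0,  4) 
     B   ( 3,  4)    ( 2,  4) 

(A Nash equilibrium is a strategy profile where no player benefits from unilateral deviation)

Nash equilibrium: (B, X), (B, Y)

Work:
Best responses:
  P1 vs X: payoffs [3, 3] → best response A/B (payoff 3)
  P1 vs Y: payoffs [0, 2] → best response B (payoff 2)
  P2 vs A: payoffs [0, 4] → best response Y (payoff 4)
  P2 vs B: payoffs [4, 4] → best response X/Y (payoff 4)
Mutual best responses: (B,X), (B,Y) → Nash equilibria.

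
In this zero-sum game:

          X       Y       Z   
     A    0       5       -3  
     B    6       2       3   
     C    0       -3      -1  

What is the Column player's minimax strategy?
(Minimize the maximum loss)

Column should play Z, value = 3

Work:
Column player minimizes Row's maximum payoff:
Column X: max payoff to Row = 6
Column Y: max payoff to Row = 5
Column Z: max payoff to Row = 3
Minimum is 3, achieved by column Z.
Minimax strategy: Z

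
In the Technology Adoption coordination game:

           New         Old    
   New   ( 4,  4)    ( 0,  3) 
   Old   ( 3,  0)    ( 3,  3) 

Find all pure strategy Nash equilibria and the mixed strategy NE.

Pure NE: (New, New) and (Old, Old); Mixed NE: p = 0.75, q = 0.75

Work:
Check pure NE:
(New, New): (4, 4) - no unilateral deviation beneficial
(Old, Old): (3, 3) - no unilateral deviation beneficial
Mixed NE: P1 plays New with p = 0.75, P2 plays New with q = 0.75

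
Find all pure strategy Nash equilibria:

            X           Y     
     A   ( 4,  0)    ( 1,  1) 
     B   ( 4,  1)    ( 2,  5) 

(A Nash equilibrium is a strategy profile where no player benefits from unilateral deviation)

Nash equilibrium: (B, Y)

Work:
Best responses:
  P1 vs X: payoffs [4, 4] → best response A/B (payoff 4)
  P1 vs Y: payoffs [1, 2] → best response B (payoff 2)
  P2 vs A: payoffs [0, 1] → best response Y (payoff 1)
  P2 vs B: payoffs [1, 5] → best response Y (payoff 5)
Mutual best responses: (B,Y) → Nash equilibria.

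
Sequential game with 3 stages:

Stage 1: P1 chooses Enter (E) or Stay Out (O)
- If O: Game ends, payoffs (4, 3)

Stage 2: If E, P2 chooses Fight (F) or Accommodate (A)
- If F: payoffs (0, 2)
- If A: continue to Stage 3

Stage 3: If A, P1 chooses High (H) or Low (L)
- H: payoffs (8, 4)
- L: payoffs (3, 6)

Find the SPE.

SPE: (E, A, H); Outcome (8, 4)

Work:
Stage 3: P1 chooses H (8 vs 3)
Stage 2: P2: F->2, A->4 (anticipating H). Choose A
Stage 1: P1: O->4, E->8 (anticipating A, H). Choose E
SPE path: E -> A -> H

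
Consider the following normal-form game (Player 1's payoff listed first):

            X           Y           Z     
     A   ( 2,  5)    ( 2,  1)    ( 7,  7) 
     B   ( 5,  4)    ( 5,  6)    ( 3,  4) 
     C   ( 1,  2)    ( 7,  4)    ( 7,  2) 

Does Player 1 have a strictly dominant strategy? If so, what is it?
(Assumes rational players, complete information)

No strictly dominant strategy exists for Player 1

Work:
A strategy strictly dominates another if it gives a strictly higher payoff against every opponent action. Compare each pair of P1's strategies column-by-column:
  A vs B: [2 vs 5, 2 vs 5, 7 vs 3] → A does not strictly dominate B (column X: 2 ≤ 5)
  A vs C: [2 vs 1, 2 vs 7, 7 vs 7] → A does not strictly dominate C (column Y: 2 ≤ 7)
  B vs A: [5 vs 2, 5 vs 2, 3 vs 7] → B does not strictly dominate A (column Z: 3 ≤ 7)
  B vs C: [5 vs 1, 5 vs 7, 3 vs 7] → B does not strictly dominate C (column Y: 5 ≤ 7)
  C vs A: [1 vs 2, 7 vs 2, 7 vs 7] → C does not strictly dominate A (column X: 1 ≤ 2)
  C vs B: [1 vs 5, 7 vs 5, 7 vs 3] → C does not strictly dominate B (column X: 1 ≤ 5)
No single strategy strictly dominates all others → no strictly dominant strategy.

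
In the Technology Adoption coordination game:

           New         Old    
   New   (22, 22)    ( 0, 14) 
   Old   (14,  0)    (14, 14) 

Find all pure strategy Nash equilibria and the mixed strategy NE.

Pure NE: (New, New) and (Old, Old); Mixed NE: p = 0.6364, q = 0.6364

Work:
Check pure NE:
(New, New): (22, 22) - no unilateral deviation beneficial
(Old, Old): (14, 14) - no unilateral deviation beneficial
Mixed NE: P1 plays New with p = 0.6364, P2 plays New with q = 0.6364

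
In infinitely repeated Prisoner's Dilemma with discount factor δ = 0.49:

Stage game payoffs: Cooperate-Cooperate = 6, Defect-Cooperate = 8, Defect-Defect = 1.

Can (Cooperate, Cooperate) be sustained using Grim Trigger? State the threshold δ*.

δ* = 0.2857; since δ = 0.49 ≥ 0.2857, cooperation can be sustained

Work:
For Grim Trigger:
Cooperate forever: 6/(1-δ)
Defect then punished: 8 + 1·δ/(1-δ)
Need: 6/(1-δ) ≥ 8 + 1·δ/(1-δ)
Solving: δ ≥ (T-R)/(T-P) = (8-6)/(8-1) = 0.2857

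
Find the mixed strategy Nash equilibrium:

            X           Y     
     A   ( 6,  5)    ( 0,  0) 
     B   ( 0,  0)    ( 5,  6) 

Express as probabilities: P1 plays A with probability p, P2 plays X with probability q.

p = 0.5455, q = 0.4545

Work:
Find probabilities that make opponent indifferent:
P2 chooses q to make P1 indifferent between A and B
P1 chooses p to make P2 indifferent between X and Y
Mixed NE: P1 plays (A: 0.5455, B: 0.4545), P2 plays (X: 0.4545, Y: 0.5455)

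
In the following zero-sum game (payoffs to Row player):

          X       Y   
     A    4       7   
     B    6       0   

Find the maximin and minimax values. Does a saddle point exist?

Maximin = 4, Minimax = 6, Saddle: False

Work:
Row minimums: [4, 0] → maximin = 4
Column maximums: [6, 7] → minimax = 6
No saddle point (maximin ≠ minimax). Mixed strategy needed.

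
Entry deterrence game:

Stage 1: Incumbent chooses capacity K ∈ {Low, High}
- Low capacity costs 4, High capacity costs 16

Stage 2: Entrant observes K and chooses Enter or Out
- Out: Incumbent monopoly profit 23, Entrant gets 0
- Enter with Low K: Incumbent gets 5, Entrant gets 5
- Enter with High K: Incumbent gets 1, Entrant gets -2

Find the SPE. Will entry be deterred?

SPE: (High, Enter|Low, Out|High); Entry deterred. Incumbent net profit = 7

Work:
After Low K: Entrant enters (5 > 0)
After High K: Entrant stays out (-2 < 0)
Incumbent: Low → 5−4=1, High → 23−16=7
Incumbent chooses High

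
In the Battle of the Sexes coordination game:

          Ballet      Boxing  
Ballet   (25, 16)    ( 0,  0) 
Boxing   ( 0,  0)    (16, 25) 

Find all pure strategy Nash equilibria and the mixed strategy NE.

Pure NE: (Ballet, Ballet) and (Boxing, Boxing); Mixed NE: p = 0.6098, q = 0.3902

Work:
Check pure NE:
(Ballet, Ballet): (25, 16) - no unilateral deviation beneficial
(Boxing, Boxing): (16, 25) - no unilateral deviation beneficial
Mixed NE: P1 plays Ballet with p = 0.6098, P2 plays Ballet with q = 0.3902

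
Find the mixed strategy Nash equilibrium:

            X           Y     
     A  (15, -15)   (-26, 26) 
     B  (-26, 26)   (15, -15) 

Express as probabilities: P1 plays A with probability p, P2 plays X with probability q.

p = 0.5, q = 0.5

Work:
Find probabilities that make opponent indifferent:
P2 chooses q to make P1 indifferent between A and B
P1 chooses p to make P2 indifferent between X and Y
Mixed NE: P1 plays (A: 0.5, B: 0.5), P2 plays (X: 0.5, Y: 0.5)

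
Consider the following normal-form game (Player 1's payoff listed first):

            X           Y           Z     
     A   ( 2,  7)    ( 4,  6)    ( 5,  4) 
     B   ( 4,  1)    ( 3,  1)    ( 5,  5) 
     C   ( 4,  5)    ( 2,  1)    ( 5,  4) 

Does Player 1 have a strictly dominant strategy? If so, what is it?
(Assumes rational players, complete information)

No strictly dominant strategy exists for Player 1

Work:
A strategy strictly dominates another if it gives a strictly higher payoff against every opponent action. Compare each pair of P1's strategies column-by-column:
  A vs B: [2 vs 4, 4 vs 3, 5 vs 5] → A does not strictly dominate B (column X: 2 ≤ 4)
  A vs C: [2 vs 4, 4 vs 2, 5 vs 5] → A does not strictly dominate C (column X: 2 ≤ 4)
  B vs A: [4 vs 2, 3 vs 4, 5 vs 5] → B does not strictly dominate A (column Y: 3 ≤ 4)
  B vs C: [4 vs 4, 3 vs 2, 5 vs 5] → B does not strictly dominate C (column X: 4 ≤ 4)
  C vs A: [4 vs 2, 2 vs 4, 5 vs 5] → C does not strictly dominate A (column Y: 2 ≤ 4)
  C vs B: [4 vs 4, 2 vs 3, 5 vs 5] → C does not strictly dominate B (column X: 4 ≤ 4)
No single strategy strictly dominates all others → no strictly dominant strategy.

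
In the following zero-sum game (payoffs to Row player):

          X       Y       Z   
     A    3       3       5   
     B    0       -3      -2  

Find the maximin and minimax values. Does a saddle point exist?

Maximin = 3, Minimax = 3, Saddle: True

Work:
Row minimums: [3, -3] → maximin = 3
Column maximums: [3, 3, 5] → minimax = 3
Saddle point exists! Game value = 3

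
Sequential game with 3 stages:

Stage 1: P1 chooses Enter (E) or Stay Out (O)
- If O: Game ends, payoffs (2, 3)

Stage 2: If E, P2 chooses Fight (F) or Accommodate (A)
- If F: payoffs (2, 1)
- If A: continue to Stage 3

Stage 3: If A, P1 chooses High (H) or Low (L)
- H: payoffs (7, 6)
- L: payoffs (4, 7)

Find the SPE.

SPE: (E, A, H); Outcome (7, 6)

Work:
Stage 3: P1 chooses H (7 vs 4)
Stage 2: P2: F->1, A->6 (anticipating H). Choose A
Stage 1: P1: O->2, E->7 (anticipating A, H). Choose E
SPE path: E -> A -> H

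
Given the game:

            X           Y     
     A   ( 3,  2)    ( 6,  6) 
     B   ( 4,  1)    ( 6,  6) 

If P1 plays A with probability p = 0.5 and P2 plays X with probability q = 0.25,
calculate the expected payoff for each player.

E[P1] = 5.375, E[P2] = 4.875

Work:
E[P1] = p·q·π₁(A,X) + p·(1-q)·π₁(A,Y) + (1-p)·q·π₁(B,X) + (1-p)·(1-q)·π₁(B,Y)
= 0.5·0.25·3 + 0.5·0.75·6 + 0.5·0.25·4 + 0.5·0.75·6
= 5.375

E[P2] = 4.875 (similar calculation)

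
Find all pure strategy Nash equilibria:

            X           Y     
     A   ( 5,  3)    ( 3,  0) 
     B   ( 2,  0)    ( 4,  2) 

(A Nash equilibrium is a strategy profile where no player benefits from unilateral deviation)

Nash equilibrium: (A, X), (B, Y)

Work:
Best responses:
  P1 vs X: payoffs [5, 2] → best response A (payoff 5)
  P1 vs Y: payoffs [3, 4] → best response B (payoff 4)
  P2 vs A: payoffs [3, 0] → best response X (payoff 3)
  P2 vs B: payoffs [0, 2] → best response Y (payoff 2)
Mutual best responses: (A,X), (B,Y) → Nash equilibria.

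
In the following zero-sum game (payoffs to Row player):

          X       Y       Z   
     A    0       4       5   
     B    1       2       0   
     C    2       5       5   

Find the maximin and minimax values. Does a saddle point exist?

Maximin = 2, Minimax = 2, Saddle: True

Work:
Row minimums: [0, 0, 2] → maximin = 2
Column maximums: [2, 5, 5] → minimax = 2
Saddle point exists! Game value = 2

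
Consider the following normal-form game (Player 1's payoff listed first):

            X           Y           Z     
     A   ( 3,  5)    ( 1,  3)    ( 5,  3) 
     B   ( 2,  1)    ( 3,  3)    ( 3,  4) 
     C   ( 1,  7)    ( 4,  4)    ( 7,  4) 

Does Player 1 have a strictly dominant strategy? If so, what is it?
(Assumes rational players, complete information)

No strictly dominant strategy exists for Player 1

Work:
A strategy strictly dominates another if it gives a strictly higher payoff against every opponent action. Compare each pair of P1's strategies column-by-column:
  A vs B: [3 vs 2, 1 vs 3, 5 vs 3] → A does not strictly dominate B (column Y: 1 ≤ 3)
  A vs C: [3 vs 1, 1 vs 4, 5 vs 7] → A does not strictly dominate C (column Y: 1 ≤ 4)
  B vs A: [2 vs 3, 3 vs 1, 3 vs 5] → B does not strictly dominate A (column X: 2 ≤ 3)
  B vs C: [2 vs 1, 3 vs 4, 3 vs 7] → B does not strictly dominate C (column Y: 3 ≤ 4)
  C vs A: [1 vs 3, 4 vs 1, 7 vs 5] → C does not strictly dominate A (column X: 1 ≤ 3)
  C vs B: [1 vs 2, 4 vs 3, 7 vs 3] → C does not strictly dominate B (column X: 1 ≤ 2)
No single strategy strictly dominates all others → no strictly dominant strategy.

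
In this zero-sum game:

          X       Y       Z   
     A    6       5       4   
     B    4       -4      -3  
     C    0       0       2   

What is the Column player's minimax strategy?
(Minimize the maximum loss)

Column should play Z, value = 4

Work:
Column player minimizes Row's maximum payoff:
Column X: max payoff to Row = 6
Column Y: max payoff to Row = 5
Column Z: max payoff to Row = 4
Minimum is 4, achieved by column Z.
Minimax strategy: Z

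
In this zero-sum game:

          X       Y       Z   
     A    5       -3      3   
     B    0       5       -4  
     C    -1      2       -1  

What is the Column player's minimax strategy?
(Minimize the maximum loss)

Column should play Z, value = 3

Work:
Column player minimizes Row's maximum payoff:
Column X: max payoff to Row = 5
Column Y: max payoff to Row = 5
Column Z: max payoff to Row = 3
Minimum is 3, achieved by column Z.
Minimax strategy: Z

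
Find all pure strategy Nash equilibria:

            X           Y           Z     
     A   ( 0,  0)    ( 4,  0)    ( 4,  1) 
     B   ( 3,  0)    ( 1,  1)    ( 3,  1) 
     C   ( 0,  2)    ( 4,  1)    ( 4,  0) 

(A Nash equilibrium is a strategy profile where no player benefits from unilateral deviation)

Nash equilibrium: (A, Z)

Work:
Best responses:
  P1 vs X: payoffs [0, 3, 0] → best response B (payoff 3)
  P1 vs Y: payoffs [4, 1, 4] → best response A/C (payoff 4)
  P1 vs Z: payoffs [4, 3, 4] → best response A/C (payoff 4)
  P2 vs A: payoffs [0, 0, 1] → best response Z (payoff 1)
  P2 vs B: payoffs [0, 1, 1] → best response Y/Z (payoff 1)
  P2 vs C: payoffs [2, 1, 0] → best response X (payoff 2)
Mutual best responses: (A,Z) → Nash equilibria.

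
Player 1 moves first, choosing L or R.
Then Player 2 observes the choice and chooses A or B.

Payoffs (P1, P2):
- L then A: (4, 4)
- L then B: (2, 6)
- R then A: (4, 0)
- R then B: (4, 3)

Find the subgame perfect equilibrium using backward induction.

P1 plays R, P2 plays B after L and B after R; Payoff (4, 3)

Work:
Backward induction:
After L: P2 chooses B → P1 gets 2
After R: P2 chooses B → P1 gets 4
P1 chooses R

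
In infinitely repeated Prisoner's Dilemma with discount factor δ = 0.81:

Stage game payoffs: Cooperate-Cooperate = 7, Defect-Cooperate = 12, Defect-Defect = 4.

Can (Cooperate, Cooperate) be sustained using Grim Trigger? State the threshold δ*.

δ* = 0.625; since δ = 0.81 ≥ 0.625, cooperation can be sustained

Work:
For Grim Trigger:
Cooperate forever: 7/(1-δ)
Defect then punished: 12 + 4·δ/(1-δ)
Need: 7/(1-δ) ≥ 12 + 4·δ/(1-δ)
Solving: δ ≥ (T-R)/(T-P) = (12-7)/(12-4) = 0.625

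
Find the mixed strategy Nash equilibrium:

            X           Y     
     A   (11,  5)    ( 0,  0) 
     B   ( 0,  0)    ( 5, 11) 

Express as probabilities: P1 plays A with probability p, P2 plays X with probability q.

p = 0.6875, q = 0.3125

Work:
Find probabilities that make opponent indifferent:
P2 chooses q to make P1 indifferent between A and B
P1 chooses p to make P2 indifferent between X and Y
Mixed NE: P1 plays (A: 0.6875, B: 0.3125), P2 plays (X: 0.3125, Y: 0.6875)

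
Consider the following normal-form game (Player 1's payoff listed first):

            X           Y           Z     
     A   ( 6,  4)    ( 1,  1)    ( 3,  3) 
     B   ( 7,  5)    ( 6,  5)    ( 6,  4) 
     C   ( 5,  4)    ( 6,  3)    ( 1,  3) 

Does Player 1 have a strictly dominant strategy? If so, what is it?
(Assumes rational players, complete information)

No strictly dominant strategy exists for Player 1

Work:
A strategy strictly dominates another if it gives a strictly higher payoff against every opponent action. Compare each pair of P1's strategies column-by-column:
  A vs B: [6 vs 7, 1 vs 6, 3 vs 6] → A does not strictly dominate B (column X: 6 ≤ 7)
  A vs C: [6 vs 5, 1 vs 6, 3 vs 1] → A does not strictly dominate C (column Y: 1 ≤ 6)
  B vs A: [7 vs 6, 6 vs 1, 6 vs 3] → B strictly dominates A
  B vs C: [7 vs 5, 6 vs 6, 6 vs 1] → B does not strictly dominate C (column Y: 6 ≤ 6)
  C vs A: [5 vs 6, 6 vs 1, 1 vs 3] → C does not strictly dominate A (column X: 5 ≤ 6)
  C vs B: [5 vs 7, 6 vs 6, 1 vs 6] → C does not strictly dominate B (column X: 5 ≤ 7)
No single strategy strictly dominates all others → no strictly dominant strategy.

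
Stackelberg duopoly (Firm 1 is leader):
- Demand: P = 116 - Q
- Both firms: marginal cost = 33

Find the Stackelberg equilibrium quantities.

q₁* (leader) = 41.5, q₂* (follower) = 20.75

Work:
Follower's reaction: q₂ = (a - c - q₁)/2
Leader substitutes: π₁ = q₁·(a - q₁ - (a-c-q₁)/2 - c)
FOC: q₁* = (116 - 33)/2 = 41.50
Then: q₂* = (116 - 33 - 41.5)/2 = 20.75
Leader has first-mover advantage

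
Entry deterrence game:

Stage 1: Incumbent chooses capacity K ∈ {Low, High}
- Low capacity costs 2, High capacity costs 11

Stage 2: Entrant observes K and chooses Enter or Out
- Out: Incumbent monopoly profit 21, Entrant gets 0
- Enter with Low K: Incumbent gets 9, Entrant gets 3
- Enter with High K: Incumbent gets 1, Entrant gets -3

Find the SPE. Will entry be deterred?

SPE: (High, Enter|Low, Out|High); Entry deterred. Incumbent net profit = 10

Work:
After Low K: Entrant enters (3 > 0)
After High K: Entrant stays out (-3 < 0)
Incumbent: Low → 9−2=7, High → 21−11=10
Incumbent chooses High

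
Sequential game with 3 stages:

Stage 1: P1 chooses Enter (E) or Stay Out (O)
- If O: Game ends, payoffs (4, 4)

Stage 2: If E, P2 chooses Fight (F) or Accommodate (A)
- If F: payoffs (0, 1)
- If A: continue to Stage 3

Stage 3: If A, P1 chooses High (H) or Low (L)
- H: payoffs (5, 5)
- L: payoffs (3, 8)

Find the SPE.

SPE: (E, A, H); Outcome (5, 5)

Work:
Stage 3: P1 chooses H (5 vs 3)
Stage 2: P2: F->1, A->5 (anticipating H). Choose A
Stage 1: P1: O->4, E->5 (anticipating A, H). Choose E
SPE path: E -> A -> H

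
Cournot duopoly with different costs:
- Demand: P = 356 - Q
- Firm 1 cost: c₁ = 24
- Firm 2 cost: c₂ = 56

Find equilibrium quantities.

q₁* = 121.33, q₂* = 89.33

Work:
Reaction: q₁ = (356 - 24 - q₂)/2
Reaction: q₂ = (356 - 56 - q₁)/2
Solve simultaneously:
q₁* = (356 - 2×24 + 56)/3 = 121.33
q₂* = (356 - 2×56 + 24)/3 = 89.33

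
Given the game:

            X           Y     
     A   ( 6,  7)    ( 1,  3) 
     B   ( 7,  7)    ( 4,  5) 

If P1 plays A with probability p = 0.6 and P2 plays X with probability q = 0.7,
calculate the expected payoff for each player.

E[P1] = 5.14, E[P2] = 6.04

Work:
E[P1] = p·q·π₁(A,X) + p·(1-q)·π₁(A,Y) + (1-p)·q·π₁(B,X) + (1-p)·(1-q)·π₁(B,Y)
= 0.6·0.7·6 + 0.6·0.3·1 + 0.4·0.7·7 + 0.4·0.3·4
= 5.14

E[P2] = 6.04 (similar calculation)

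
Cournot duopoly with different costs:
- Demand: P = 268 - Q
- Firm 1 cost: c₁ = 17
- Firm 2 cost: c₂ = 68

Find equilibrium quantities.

q₁* = 100.67, q₂* = 49.67

Work:
Reaction: q₁ = (268 - 17 - q₂)/2
Reaction: q₂ = (268 - 68 - q₁)/2
Solve simultaneously:
q₁* = (268 - 2×17 + 68)/3 = 100.67
q₂* = (268 - 2×68 + 17)/3 = 49.67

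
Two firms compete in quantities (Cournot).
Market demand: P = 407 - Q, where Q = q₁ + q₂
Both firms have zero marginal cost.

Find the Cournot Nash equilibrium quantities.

q₁* = q₂* = 135.67; P* = 135.67

Work:
Profit: π_i = P·q_i = (a - q_i - q_j)·q_i
FOC: ∂π_i/∂q_i = a - 2q_i - q_j = 0
Reaction function: q_i = (407 - q_j)/2
Symmetry: q* = 407/3 = 135.67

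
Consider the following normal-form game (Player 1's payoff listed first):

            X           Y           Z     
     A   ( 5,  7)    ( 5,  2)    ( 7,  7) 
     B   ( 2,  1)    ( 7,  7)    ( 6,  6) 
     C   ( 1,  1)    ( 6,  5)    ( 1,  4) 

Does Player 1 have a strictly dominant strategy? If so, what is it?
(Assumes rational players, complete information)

No strictly dominant strategy exists for Player 1

Work:
A strategy strictly dominates another if it gives a strictly higher payoff against every opponent action. Compare each pair of P1's strategies column-by-column:
  A vs B: [5 vs 2, 5 vs 7, 7 vs 6] → A does not strictly dominate B (column Y: 5 ≤ 7)
  A vs C: [5 vs 1, 5 vs 6, 7 vs 1] → A does not strictly dominate C (column Y: 5 ≤ 6)
  B vs A: [2 vs 5, 7 vs 5, 6 vs 7] → B does not strictly dominate A (column X: 2 ≤ 5)
  B vs C: [2 vs 1, 7 vs 6, 6 vs 1] → B strictly dominates C
  C vs A: [1 vs 5, 6 vs 5, 1 vs 7] → C does not strictly dominate A (column X: 1 ≤ 5)
  C vs B: [1 vs 2, 6 vs 7, 1 vs 6] → C does not strictly dominate B (column X: 1 ≤ 2)
No single strategy strictly dominates all others → no strictly dominant strategy.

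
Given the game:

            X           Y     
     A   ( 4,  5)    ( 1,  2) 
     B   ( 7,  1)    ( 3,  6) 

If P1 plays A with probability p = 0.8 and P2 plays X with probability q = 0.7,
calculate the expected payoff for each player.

E[P1] = 3.64, E[P2] = 3.78

Work:
E[P1] = p·q·π₁(A,X) + p·(1-q)·π₁(A,Y) + (1-p)·q·π₁(B,X) + (1-p)·(1-q)·π₁(B,Y)
= 0.8·0.7·4 + 0.8·0.3·1 + 0.2·0.7·7 + 0.2·0.3·3
= 3.64

E[P2] = 3.78 (similar calculation)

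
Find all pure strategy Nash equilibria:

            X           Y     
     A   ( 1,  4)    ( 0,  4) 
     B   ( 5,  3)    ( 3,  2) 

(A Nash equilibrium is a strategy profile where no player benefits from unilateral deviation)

Nash equilibrium: (B, X)

Work:
Best responses:
  P1 vs X: payoffs [1, 5] → best response B (payoff 5)
  P1 vs Y: payoffs [0, 3] → best response B (payoff 3)
  P2 vs A: payoffs [4, 4] → best response X/Y (payoff 4)
  P2 vs B: payoffs [3, 2] → best response X (payoff 3)
Mutual best responses: (B,X) → Nash equilibria.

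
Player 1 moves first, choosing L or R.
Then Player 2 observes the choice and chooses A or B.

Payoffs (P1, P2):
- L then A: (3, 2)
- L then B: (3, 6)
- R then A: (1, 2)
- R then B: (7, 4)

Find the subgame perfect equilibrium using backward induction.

P1 plays R, P2 plays B after L and B after R; Payoff (7, 4)

Work:
Backward induction:
After L: P2 chooses B → P1 gets 3
After R: P2 chooses B → P1 gets 7
P1 chooses R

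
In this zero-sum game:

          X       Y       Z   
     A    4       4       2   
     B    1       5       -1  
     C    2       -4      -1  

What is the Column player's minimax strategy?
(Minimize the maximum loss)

Column should play Z, value = 2

Work:
Column player minimizes Row's maximum payoff:
Column X: max payoff to Row = 4
Column Y: max payoff to Row = 5
Column Z: max payoff to Row = 2
Minimum is 2, achieved by column Z.
Minimax strategy: Z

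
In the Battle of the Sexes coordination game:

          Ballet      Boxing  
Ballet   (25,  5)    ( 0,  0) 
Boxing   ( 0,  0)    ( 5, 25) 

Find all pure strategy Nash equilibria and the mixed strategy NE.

Pure NE: (Ballet, Ballet) and (Boxing, Boxing); Mixed NE: p = 0.8333, q = 0.1667

Work:
Check pure NE:
(Ballet, Ballet): (25, 5) - no unilateral deviation beneficial
(Boxing, Boxing): (5, 25) - no unilateral deviation beneficial
Mixed NE: P1 plays Ballet with p = 0.8333, P2 plays Ballet with q = 0.1667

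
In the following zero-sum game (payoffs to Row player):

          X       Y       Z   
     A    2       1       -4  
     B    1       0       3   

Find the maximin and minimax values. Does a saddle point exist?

Maximin = 0, Minimax = 1, Saddle: False

Work:
Row minimums: [-4, 0] → maximin = 0
Column maximums: [2, 1, 3] → minimax = 1
No saddle point (maximin ≠ minimax). Mixed strategy needed.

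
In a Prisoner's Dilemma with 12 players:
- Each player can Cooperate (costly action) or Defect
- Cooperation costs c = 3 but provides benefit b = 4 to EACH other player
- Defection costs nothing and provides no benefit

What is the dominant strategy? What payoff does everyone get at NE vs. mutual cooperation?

Dominant: Defect; NE payoff = 0; Coop payoff = 41

Work:
Defect dominates (saves cost c = 3, benefit to others is external)
NE: All defect → everyone gets 0
If all cooperate: each receives (11)×4 - 3 = 41
Social dilemma: 41 > 0 but NE gives 0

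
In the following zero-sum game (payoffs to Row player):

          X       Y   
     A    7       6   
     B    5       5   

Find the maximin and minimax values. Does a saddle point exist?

Maximin = 6, Minimax = 6, Saddle: True

Work:
Row minimums: [6, 5] → maximin = 6
Column maximums: [7, 6] → minimax = 6
Saddle point exists! Game value = 6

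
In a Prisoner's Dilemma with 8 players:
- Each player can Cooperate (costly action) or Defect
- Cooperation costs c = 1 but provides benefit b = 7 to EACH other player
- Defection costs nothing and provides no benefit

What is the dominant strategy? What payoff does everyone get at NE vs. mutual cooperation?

Dominant: Defect; NE payoff = 0; Coop payoff = 48

Work:
Defect dominates (saves cost c = 1, benefit to others is external)
NE: All defect → everyone gets 0
If all cooperate: each receives (7)×7 - 1 = 48
Social dilemma: 48 > 0 but NE gives 0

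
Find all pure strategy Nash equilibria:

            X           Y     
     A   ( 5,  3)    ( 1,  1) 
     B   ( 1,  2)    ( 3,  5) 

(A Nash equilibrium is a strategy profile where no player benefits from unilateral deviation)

Nash equilibrium: (A, X), (B, Y)

Work:
Best responses:
  P1 vs X: payoffs [5, 1] → best response A (payoff 5)
  P1 vs Y: payoffs [1, 3] → best response B (payoff 3)
  P2 vs A: payoffs [3, 1] → best response X (payoff 3)
  P2 vs B: payoffs [2, 5] → best response Y (payoff 5)
Mutual best responses: (A,X), (B,Y) → Nash equilibria.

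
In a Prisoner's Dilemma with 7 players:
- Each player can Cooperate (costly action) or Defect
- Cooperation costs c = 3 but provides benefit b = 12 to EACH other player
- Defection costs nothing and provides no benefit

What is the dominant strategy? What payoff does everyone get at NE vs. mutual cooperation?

Dominant: Defect; NE payoff = 0; Coop payoff = 69

Work:
Defect dominates (saves cost c = 3, benefit to others is external)
NE: All defect → everyone gets 0
If all cooperate: each receives (6)×12 - 3 = 69
Social dilemma: 69 > 0 but NE gives 0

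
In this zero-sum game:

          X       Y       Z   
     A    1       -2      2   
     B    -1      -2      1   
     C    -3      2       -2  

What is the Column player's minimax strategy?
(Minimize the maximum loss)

Column should play X, value = 1

Work:
Column player minimizes Row's maximum payoff:
Column X: max payoff to Row = 1
Column Y: max payoff to Row = 2
Column Z: max payoff to Row = 2
Minimum is 1, achieved by column X.
Minimax strategy: X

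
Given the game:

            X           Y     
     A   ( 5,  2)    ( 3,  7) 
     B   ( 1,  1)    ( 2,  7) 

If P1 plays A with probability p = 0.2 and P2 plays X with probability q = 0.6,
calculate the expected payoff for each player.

E[P1] = 1.96, E[P2] = 3.52

Work:
E[P1] = p·q·π₁(A,X) + p·(1-q)·π₁(A,Y) + (1-p)·q·π₁(B,X) + (1-p)·(1-q)·π₁(B,Y)
= 0.2·0.6·5 + 0.2·0.4·3 + 0.8·0.6·1 + 0.8·0.4·2
= 1.96

E[P2] = 3.52 (similar calculation)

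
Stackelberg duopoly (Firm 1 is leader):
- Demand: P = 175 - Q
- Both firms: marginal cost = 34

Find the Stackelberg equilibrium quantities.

q₁* (leader) = 70.5, q₂* (follower) = 35.25

Work:
Follower's reaction: q₂ = (a - c - q₁)/2
Leader substitutes: π₁ = q₁·(a - q₁ - (a-c-q₁)/2 - c)
FOC: q₁* = (175 - 34)/2 = 70.50
Then: q₂* = (175 - 34 - 70.5)/2 = 35.25
Leader has first-mover advantage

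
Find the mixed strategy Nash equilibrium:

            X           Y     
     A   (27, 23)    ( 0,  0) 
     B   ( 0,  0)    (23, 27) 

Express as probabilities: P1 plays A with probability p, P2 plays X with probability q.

p = 0.54, q = 0.46

Work:
Find probabilities that make opponent indifferent:
P2 chooses q to make P1 indifferent between A and B
P1 chooses p to make P2 indifferent between X and Y
Mixed NE: P1 plays (A: 0.54, B: 0.46), P2 plays (X: 0.46, Y: 0.54)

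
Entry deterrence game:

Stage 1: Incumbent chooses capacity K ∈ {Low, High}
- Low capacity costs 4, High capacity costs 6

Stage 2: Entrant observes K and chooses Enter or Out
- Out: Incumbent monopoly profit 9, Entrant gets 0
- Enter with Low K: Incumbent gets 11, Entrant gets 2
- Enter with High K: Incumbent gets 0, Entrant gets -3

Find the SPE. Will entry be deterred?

SPE: (Low, Enter|Low, Out|High); Entry not deterred. Incumbent net profit = 7, Entrant gets 2

Work:
After Low K: Entrant enters (2 > 0)
After High K: Entrant stays out (-3 < 0)
Incumbent: Low → 11−4=7, High → 9−6=3
Incumbent chooses Low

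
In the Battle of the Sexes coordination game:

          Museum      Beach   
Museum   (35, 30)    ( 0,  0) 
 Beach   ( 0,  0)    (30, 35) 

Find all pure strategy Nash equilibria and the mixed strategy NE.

Pure NE: (Museum, Museum) and (Beach, Beach); Mixed NE: p = 0.5385, q = 0.4615

Work:
Check pure NE:
(Museum, Museum): (35, 30) - no unilateral deviation beneficial
(Beach, Beach): (30, 35) - no unilateral deviation beneficial
Mixed NE: P1 plays Museum with p = 0.5385, P2 plays Museum with q = 0.4615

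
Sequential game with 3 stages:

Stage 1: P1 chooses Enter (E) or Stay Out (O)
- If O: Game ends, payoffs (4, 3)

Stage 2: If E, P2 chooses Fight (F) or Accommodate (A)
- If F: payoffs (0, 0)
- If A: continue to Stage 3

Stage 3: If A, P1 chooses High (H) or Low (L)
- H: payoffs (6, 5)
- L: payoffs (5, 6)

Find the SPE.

SPE: (E, A, H); Outcome (6, 5)

Work:
Stage 3: P1 chooses H (6 vs 5)
Stage 2: P2: F->0, A->5 (anticipating H). Choose A
Stage 1: P1: O->4, E->6 (anticipating A, H). Choose E
SPE path: E -> A -> H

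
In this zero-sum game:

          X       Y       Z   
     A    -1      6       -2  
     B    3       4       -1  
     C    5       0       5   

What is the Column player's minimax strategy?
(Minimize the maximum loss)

Column should play X or Z (all achieve the minimum), value = 5

Work:
Column player minimizes Row's maximum payoff:
Column X: max payoff to Row = 5
Column Y: max payoff to Row = 6
Column Z: max payoff to Row = 5
Minimum is 5, achieved by columns X, Z (tied).
Each of X or Z is a minimax strategy.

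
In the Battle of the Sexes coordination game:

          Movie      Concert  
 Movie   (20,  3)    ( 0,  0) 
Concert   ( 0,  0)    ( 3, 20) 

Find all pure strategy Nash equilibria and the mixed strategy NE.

Pure NE: (Movie, Movie) and (Concert, Concert); Mixed NE: p = 0.8696, q = 0.1304

Work:
Check pure NE:
(Movie, Movie): (20, 3) - no unilateral deviation beneficial
(Concert, Concert): (3, 20) - no unilateral deviation beneficial
Mixed NE: P1 plays Movie with p = 0.8696, P2 plays Movie with q = 0.1304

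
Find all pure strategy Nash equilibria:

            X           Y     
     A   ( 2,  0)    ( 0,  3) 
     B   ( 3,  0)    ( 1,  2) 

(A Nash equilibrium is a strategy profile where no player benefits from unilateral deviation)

Nash equilibrium: (B, Y)

Work:
Best responses:
  P1 vs X: payoffs [2, 3] → best response B (payoff 3)
  P1 vs Y: payoffs [0, 1] → best response B (payoff 1)
  P2 vs A: payoffs [0, 3] → best response Y (payoff 3)
  P2 vs B: payoffs [0, 2] → best response Y (payoff 2)
Mutual best responses: (B,Y) → Nash equilibria.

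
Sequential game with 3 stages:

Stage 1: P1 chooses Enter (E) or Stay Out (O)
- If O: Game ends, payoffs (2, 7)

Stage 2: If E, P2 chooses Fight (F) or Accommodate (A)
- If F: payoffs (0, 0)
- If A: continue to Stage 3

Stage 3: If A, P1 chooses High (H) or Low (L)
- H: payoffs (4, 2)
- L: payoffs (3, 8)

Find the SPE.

SPE: (E, A, H); Outcome (4, 2)

Work:
Stage 3: P1 chooses H (4 vs 3)
Stage 2: P2: F->0, A->2 (anticipating H). Choose A
Stage 1: P1: O->2, E->4 (anticipating A, H). Choose E
SPE path: E -> A -> H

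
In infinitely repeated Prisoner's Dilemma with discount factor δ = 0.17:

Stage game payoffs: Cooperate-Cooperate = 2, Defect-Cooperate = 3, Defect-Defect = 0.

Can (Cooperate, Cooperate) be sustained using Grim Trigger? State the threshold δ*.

δ* = 0.3333; since δ = 0.17 < 0.3333, cooperation cannot be sustained

Work:
For Grim Trigger:
Cooperate forever: 2/(1-δ)
Defect then punished: 3 + 0·δ/(1-δ)
Need: 2/(1-δ) ≥ 3 + 0·δ/(1-δ)
Solving: δ ≥ (T-R)/(T-P) = (3-2)/(3-0) = 0.3333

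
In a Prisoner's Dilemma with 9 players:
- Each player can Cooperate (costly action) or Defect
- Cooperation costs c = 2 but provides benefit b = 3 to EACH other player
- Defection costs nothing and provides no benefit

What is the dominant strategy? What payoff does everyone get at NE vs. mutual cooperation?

Dominant: Defect; NE payoff = 0; Coop payoff = 22

Work:
Defect dominates (saves cost c = 2, benefit to others is external)
NE: All defect → everyone gets 0
If all cooperate: each receives (8)×3 - 2 = 22
Social dilemma: 22 > 0 but NE gives 0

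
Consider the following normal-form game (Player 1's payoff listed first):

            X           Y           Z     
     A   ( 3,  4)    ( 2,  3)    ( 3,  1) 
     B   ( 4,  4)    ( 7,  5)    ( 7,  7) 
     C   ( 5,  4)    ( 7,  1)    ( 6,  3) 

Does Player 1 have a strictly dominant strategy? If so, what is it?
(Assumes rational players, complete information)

No strictly dominant strategy exists for Player 1

Work:
A strategy strictly dominates another if it gives a strictly higher payoff against every opponent action. Compare each pair of P1's strategies column-by-column:
  A vs B: [3 vs 4, 2 vs 7, 3 vs 7] → A does not strictly dominate B (column X: 3 ≤ 4)
  A vs C: [3 vs 5, 2 vs 7, 3 vs 6] → A does not strictly dominate C (column X: 3 ≤ 5)
  B vs A: [4 vs 3, 7 vs 2, 7 vs 3] → B strictly dominates A
  B vs C: [4 vs 5, 7 vs 7, 7 vs 6] → B does not strictly dominate C (column X: 4 ≤ 5)
  C vs A: [5 vs 3, 7 vs 2, 6 vs 3] → C strictly dominates A
  C vs B: [5 vs 4, 7 vs 7, 6 vs 7] → C does not strictly dominate B (column Y: 7 ≤ 7)
No single strategy strictly dominates all others → no strictly dominant strategy.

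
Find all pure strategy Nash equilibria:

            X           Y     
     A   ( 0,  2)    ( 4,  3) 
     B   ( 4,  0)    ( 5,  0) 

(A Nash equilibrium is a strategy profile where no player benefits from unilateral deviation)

Nash equilibrium: (B, X), (B, Y)

Work:
Best responses:
  P1 vs X: payoffs [0, 4] → best response B (payoff 4)
  P1 vs Y: payoffs [4, 5] → best response B (payoff 5)
  P2 vs A: payoffs [2, 3] → best response Y (payoff 3)
  P2 vs B: payoffs [0, 0] → best response X/Y (payoff 0)
Mutual best responses: (B,X), (B,Y) → Nash equilibria.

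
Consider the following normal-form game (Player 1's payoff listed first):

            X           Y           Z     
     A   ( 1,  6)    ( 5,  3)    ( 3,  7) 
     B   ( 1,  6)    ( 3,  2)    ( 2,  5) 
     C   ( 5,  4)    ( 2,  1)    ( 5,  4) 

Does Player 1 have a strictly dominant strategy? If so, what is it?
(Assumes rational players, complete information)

No strictly dominant strategy exists for Player 1

Work:
A strategy strictly dominates another if it gives a strictly higher payoff against every opponent action. Compare each pair of P1's strategies column-by-column:
  A vs B: [1 vs 1, 5 vs 3, 3 vs 2] → A does not strictly dominate B (column X: 1 ≤ 1)
  A vs C: [1 vs 5, 5 vs 2, 3 vs 5] → A does not strictly dominate C (column X: 1 ≤ 5)
  B vs A: [1 vs 1, 3 vs 5, 2 vs 3] → B does not strictly dominate A (column X: 1 ≤ 1)
  B vs C: [1 vs 5, 3 vs 2, 2 vs 5] → B does not strictly dominate C (column X: 1 ≤ 5)
  C vs A: [5 vs 1, 2 vs 5, 5 vs 3] → C does not strictly dominate A (column Y: 2 ≤ 5)
  C vs B: [5 vs 1, 2 vs 3, 5 vs 2] → C does not strictly dominate B (column Y: 2 ≤ 3)
No single strategy strictly dominates all others → no strictly dominant strategy.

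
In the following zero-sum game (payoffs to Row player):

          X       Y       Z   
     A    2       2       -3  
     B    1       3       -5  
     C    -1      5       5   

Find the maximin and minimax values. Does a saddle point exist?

Maximin = -1, Minimax = 2, Saddle: False

Work:
Row minimums: [-3, -5, -1] → maximin = -1
Column maximums: [2, 5, 5] → minimax = 2
No saddle point (maximin ≠ minimax). Mixed strategy needed.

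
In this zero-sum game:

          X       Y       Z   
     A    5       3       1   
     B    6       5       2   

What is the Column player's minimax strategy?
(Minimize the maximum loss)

Column should play Z, value = 2

Work:
Column player minimizes Row's maximum payoff:
Column X: max payoff to Row = 6
Column Y: max payoff to Row = 5
Column Z: max payoff to Row = 2
Minimum is 2, achieved by column Z.
Minimax strategy: Z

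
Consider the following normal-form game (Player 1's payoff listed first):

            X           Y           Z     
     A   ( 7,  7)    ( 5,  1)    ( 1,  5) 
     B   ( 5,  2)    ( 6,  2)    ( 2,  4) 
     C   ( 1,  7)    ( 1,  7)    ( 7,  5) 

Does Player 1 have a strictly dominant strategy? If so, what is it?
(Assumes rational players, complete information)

No strictly dominant strategy exists for Player 1

Work:
A strategy strictly dominates another if it gives a strictly higher payoff against every opponent action. Compare each pair of P1's strategies column-by-column:
  A vs B: [7 vs 5, 5 vs 6, 1 vs 2] → A does not strictly dominate B (column Y: 5 ≤ 6)
  A vs C: [7 vs 1, 5 vs 1, 1 vs 7] → A does not strictly dominate C (column Z: 1 ≤ 7)
  B vs A: [5 vs 7, 6 vs 5, 2 vs 1] → B does not strictly dominate A (column X: 5 ≤ 7)
  B vs C: [5 vs 1, 6 vs 1, 2 vs 7] → B does not strictly dominate C (column Z: 2 ≤ 7)
  C vs A: [1 vs 7, 1 vs 5, 7 vs 1] → C does not strictly dominate A (column X: 1 ≤ 7)
  C vs B: [1 vs 5, 1 vs 6, 7 vs 2] → C does not strictly dominate B (column X: 1 ≤ 5)
No single strategy strictly dominates all others → no strictly dominant strategy.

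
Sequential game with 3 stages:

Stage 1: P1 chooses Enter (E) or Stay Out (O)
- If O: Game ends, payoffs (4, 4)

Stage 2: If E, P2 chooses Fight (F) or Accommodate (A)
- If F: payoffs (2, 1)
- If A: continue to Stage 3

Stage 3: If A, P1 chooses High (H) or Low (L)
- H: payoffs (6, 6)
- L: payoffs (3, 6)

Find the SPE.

SPE: (E, A, H); Outcome (6, 6)

Work:
Stage 3: P1 chooses H (6 vs 3)
Stage 2: P2: F->1, A->6 (anticipating H). Choose A
Stage 1: P1: O->4, E->6 (anticipating A, H). Choose E
SPE path: E -> A -> H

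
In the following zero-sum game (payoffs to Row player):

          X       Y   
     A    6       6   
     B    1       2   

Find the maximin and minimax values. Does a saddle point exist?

Maximin = 6, Minimax = 6, Saddle: True

Work:
Row minimums: [6, 1] → maximin = 6
Column maximums: [6, 6] → minimax = 6
Saddle point exists! Game value = 6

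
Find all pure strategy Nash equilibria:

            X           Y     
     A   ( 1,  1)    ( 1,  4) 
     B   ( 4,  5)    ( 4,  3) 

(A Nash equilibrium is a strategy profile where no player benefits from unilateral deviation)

Nash equilibrium: (B, X)

Work:
Best responses:
  P1 vs X: payoffs [1, 4] → best response B (payoff 4)
  P1 vs Y: payoffs [1, 4] → best response B (payoff 4)
  P2 vs A: payoffs [1, 4] → best response Y (payoff 4)
  P2 vs B: payoffs [5, 3] → best response X (payoff 5)
Mutual best responses: (B,X) → Nash equilibria.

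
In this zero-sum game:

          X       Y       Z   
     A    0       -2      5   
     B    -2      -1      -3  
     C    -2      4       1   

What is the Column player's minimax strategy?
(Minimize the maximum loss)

Column should play X, value = 0

Work:
Column player minimizes Row's maximum payoff:
Column X: max payoff to Row = 0
Column Y: max payoff to Row = 4
Column Z: max payoff to Row = 5
Minimum is 0, achieved by column X.
Minimax strategy: X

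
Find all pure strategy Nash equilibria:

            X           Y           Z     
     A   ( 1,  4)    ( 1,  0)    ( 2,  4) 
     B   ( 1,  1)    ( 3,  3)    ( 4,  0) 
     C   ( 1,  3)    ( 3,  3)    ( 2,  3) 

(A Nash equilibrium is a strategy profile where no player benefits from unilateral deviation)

Nash equilibrium: (A, X), (B, Y), (C, X), (C, Y)

Work:
Best responses:
  P1 vs X: payoffs [1, 1, 1] → best response A/B/C (payoff 1)
  P1 vs Y: payoffs [1, 3, 3] → best response B/C (payoff 3)
  P1 vs Z: payoffs [2, 4, 2] → best response B (payoff 4)
  P2 vs A: payoffs [4, 0, 4] → best response X/Z (payoff 4)
  P2 vs B: payoffs [1, 3, 0] → best response Y (payoff 3)
  P2 vs C: payoffs [3, 3, 3] → best response X/Y/Z (payoff 3)
Mutual best responses: (A,X), (B,Y), (C,X), (C,Y) → Nash equilibria.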